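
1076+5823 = 6899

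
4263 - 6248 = -1985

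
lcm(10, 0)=0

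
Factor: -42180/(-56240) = 2^(-2) * 3^1 = 3/4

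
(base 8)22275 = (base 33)8l0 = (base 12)5539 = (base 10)9405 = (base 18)1b09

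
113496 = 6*18916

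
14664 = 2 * 7332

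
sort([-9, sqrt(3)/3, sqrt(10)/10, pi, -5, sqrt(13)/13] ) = [-9, -5, sqrt(13)/13, sqrt(10)/10, sqrt(3)/3, pi] 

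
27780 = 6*4630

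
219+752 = 971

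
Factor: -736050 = -1 * 2^1 * 3^1 * 5^2 * 7^1 * 701^1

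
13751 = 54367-40616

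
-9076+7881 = -1195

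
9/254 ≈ 0.0354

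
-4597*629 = -2891513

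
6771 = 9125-2354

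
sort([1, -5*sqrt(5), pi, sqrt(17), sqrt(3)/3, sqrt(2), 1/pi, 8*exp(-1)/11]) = [-5*sqrt(5), 8*exp(-1)/11, 1/pi, sqrt(3)/3, 1, sqrt(2), pi, sqrt(17)]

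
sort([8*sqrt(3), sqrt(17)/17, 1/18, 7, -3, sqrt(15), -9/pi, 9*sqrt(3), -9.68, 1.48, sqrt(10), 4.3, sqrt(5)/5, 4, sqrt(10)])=[-9.68, -3, -9/pi, 1/18, sqrt(17)/17, sqrt(5)/5, 1.48, sqrt(10), sqrt(10), sqrt(15), 4, 4.3, 7, 8*sqrt(3), 9*sqrt(3)]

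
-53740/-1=53740=53740.00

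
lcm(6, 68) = 204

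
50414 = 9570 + 40844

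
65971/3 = 21990+1/3 ≈ 21990.33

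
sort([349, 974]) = [349, 974]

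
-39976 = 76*(-526)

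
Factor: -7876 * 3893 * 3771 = -1 * 2^2 * 3^2 * 11^1 * 17^1 * 179^1 * 229^1 * 419^1 = -115623641628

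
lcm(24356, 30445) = 121780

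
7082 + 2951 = 10033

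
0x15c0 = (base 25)8mi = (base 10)5568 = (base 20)di8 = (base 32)5e0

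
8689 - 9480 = -791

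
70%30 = 10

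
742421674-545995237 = 196426437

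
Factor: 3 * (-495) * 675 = -1 * 3^6 * 5^3 * 11^1 = -1002375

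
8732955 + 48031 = 8780986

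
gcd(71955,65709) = 9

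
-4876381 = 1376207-6252588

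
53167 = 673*79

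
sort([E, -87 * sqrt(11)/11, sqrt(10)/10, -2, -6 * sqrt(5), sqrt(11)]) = [-87 * sqrt(11)/11, -6 * sqrt(5), -2, sqrt(10)/10, E, sqrt(11)]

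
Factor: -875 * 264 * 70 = -1 * 2^4 * 3^1 * 5^4 * 7^2 * 11^1 = -16170000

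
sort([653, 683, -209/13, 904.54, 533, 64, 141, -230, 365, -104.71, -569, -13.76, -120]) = [-569, -230, -120, -104.71, -209/13, -13.76, 64, 141, 365, 533, 653, 683, 904.54]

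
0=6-6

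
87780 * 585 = 51351300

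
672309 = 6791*99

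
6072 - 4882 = 1190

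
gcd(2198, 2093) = 7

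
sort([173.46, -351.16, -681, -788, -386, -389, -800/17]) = [-788, -681, -389, -386, -351.16, -800/17, 173.46]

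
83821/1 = 83821 = 83821.00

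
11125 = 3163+7962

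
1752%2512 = 1752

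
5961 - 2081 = 3880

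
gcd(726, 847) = 121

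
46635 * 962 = 44862870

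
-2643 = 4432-7075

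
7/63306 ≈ 0.000111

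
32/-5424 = -2/339 ≈ -0.00590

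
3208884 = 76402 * 42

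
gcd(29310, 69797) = 1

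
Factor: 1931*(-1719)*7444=-1*2^2*3^2*191^1*1861^1*1931^1=-24709531716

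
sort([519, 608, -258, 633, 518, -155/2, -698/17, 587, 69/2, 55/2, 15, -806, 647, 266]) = [-806, -258, -155/2, -698/17, 15, 55/2, 69/2, 266, 518, 519, 587, 608, 633, 647]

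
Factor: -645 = -1*3^1*5^1*43^1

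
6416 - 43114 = -36698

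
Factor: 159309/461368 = 2^(-3) * 3^2 * 31^1 * 101^(-1) = 279/808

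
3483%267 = 12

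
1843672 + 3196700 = 5040372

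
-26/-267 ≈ 0.0974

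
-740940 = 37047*(-20)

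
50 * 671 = 33550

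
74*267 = 19758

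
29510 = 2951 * 10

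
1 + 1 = 2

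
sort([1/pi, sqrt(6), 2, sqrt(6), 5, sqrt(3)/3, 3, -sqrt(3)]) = [-sqrt(3), 1/pi, sqrt(3)/3, 2, sqrt(6), sqrt(6), 3, 5]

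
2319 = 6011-3692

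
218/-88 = -2 - 21/44 ≈ -2.48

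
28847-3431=25416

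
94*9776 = 918944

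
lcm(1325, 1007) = 25175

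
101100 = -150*(-674)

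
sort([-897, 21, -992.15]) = [-992.15, -897, 21]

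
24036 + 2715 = 26751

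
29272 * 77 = 2253944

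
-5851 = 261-6112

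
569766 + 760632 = 1330398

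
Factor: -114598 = -1*2^1*11^1*5209^1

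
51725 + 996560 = 1048285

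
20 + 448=468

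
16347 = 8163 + 8184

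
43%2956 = 43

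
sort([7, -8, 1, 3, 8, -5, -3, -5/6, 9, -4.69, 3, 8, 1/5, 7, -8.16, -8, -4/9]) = [-8.16, -8, -8, -5, -4.69, -3, -5/6, -4/9, 1/5, 1, 3, 3, 7, 7, 8, 8, 9]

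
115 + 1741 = 1856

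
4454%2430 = 2024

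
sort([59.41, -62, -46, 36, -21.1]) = [-62, -46, -21.1, 36, 59.41]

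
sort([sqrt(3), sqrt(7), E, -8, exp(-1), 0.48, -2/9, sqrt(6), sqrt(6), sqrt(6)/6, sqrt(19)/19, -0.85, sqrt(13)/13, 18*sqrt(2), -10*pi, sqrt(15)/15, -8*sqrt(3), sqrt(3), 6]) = [-10*pi, -8*sqrt(3), -8, -0.85, -2/9, sqrt(19)/19, sqrt(15)/15, sqrt(13)/13, exp(-1), sqrt(6)/6, 0.48, sqrt(3), sqrt(3), sqrt(6), sqrt(6), sqrt(7), E, 6, 18*sqrt(2)]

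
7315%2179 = 778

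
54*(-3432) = -185328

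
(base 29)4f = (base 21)65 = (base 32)43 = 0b10000011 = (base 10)131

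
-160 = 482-642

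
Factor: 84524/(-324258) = -1*2^1*3^(-1)*17^(-2)*113^1 = -226/867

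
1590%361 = 146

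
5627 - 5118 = 509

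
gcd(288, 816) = 48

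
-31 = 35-66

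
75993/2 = 37996 + 1/2 = 37996.50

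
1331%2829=1331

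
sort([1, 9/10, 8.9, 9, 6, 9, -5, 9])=[-5, 9/10, 1, 6, 8.9, 9, 9, 9]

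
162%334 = 162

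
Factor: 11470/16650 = 3^(-2)*5^(-1)*31^1 = 31/45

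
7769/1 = 7769 = 7769.00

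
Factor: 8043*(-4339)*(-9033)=3^2*7^1*383^1*3011^1*4339^1=315238846041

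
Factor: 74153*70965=3^2*5^1*19^1*29^1*83^1*2557^1=5262267645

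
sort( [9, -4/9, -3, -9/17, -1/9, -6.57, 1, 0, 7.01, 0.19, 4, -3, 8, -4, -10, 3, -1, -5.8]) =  [-10, -6.57, -5.8, -4, -3, -3, -1, -9/17, -4/9, -1/9, 0, 0.19, 1, 3, 4, 7.01, 8, 9]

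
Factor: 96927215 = 5^1*7^1*11^1*271^1*929^1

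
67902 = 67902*1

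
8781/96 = 2927/32 ≈ 91.47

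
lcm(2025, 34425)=34425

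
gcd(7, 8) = 1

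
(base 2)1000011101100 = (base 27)5pc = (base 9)5843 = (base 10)4332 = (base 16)10ec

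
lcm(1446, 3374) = 10122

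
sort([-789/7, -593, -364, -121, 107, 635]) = [-593, -364, -121, -789/7, 107, 635]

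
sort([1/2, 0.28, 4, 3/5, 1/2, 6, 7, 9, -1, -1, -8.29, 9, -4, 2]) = [-8.29, -4, -1, -1, 0.28, 1/2, 1/2, 3/5, 2, 4, 6, 7, 9, 9]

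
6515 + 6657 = 13172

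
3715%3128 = 587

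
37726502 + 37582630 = 75309132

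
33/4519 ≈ 0.00730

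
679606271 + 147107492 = 826713763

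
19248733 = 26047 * 739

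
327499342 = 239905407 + 87593935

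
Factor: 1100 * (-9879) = -1 * 2^2 * 3^1 * 5^2 * 11^1 * 37^1 * 89^1 = -10866900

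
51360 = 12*4280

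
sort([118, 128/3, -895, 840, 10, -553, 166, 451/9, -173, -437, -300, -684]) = [-895, -684, -553, -437, -300, -173, 10, 128/3, 451/9, 118, 166, 840]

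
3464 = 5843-2379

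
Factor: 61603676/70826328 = 2^(-1)*3^(-2)*1481^1*10399^1*983699^(-1) = 15400919/17706582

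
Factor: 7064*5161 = 2^3*13^1*397^1*883^1 = 36457304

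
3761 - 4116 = -355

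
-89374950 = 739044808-828419758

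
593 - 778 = -185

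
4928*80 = 394240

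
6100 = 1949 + 4151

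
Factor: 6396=2^2*3^1*13^1*41^1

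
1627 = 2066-439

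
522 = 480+42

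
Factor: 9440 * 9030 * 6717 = 2^6 * 3^2 * 5^2 * 7^1 * 43^1 * 59^1 * 2239^1 = 572578574400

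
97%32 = 1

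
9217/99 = 93 + 10/99 ≈ 93.10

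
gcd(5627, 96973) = 1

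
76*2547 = 193572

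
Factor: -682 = -1 * 2^1 * 11^1 * 31^1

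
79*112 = 8848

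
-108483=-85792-22691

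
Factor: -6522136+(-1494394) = -1*2^1*5^1*349^1*2297^1 = -8016530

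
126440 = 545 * 232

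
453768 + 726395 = 1180163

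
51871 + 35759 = 87630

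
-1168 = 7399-8567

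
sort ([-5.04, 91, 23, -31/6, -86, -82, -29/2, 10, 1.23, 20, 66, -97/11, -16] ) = [-86, -82, -16, -29/2, -97/11, -31/6, -5.04, 1.23, 10, 20, 23, 66, 91] 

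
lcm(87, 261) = 261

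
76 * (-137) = -10412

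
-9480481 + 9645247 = 164766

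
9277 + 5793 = 15070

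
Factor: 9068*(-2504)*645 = -1*2^5*3^1*5^1*43^1*313^1*2267^1 = -14645545440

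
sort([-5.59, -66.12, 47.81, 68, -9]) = [-66.12, -9, -5.59, 47.81, 68]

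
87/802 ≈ 0.108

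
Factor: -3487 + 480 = -1*31^1*97^1 = -3007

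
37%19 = 18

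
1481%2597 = 1481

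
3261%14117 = 3261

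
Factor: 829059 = 3^1*7^1*11^1*37^1*97^1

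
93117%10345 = 12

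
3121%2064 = 1057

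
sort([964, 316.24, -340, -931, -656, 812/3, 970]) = [-931, -656, -340, 812/3, 316.24, 964, 970]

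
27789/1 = 27789 = 27789.00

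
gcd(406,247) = 1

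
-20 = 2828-2848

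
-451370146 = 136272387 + -587642533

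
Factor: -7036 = -1*2^2*1759^1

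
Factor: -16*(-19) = 2^4*19^1 = 304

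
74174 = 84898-10724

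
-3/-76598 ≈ 0.0000392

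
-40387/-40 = 1009 + 27/40 ≈ 1009.68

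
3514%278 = 178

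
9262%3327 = 2608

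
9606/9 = 1067 + 1/3 ≈ 1067.33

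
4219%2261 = 1958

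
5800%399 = 214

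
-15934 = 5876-21810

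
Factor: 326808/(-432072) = -1 * 3^1 * 89^1 * 353^(-1) = -267/353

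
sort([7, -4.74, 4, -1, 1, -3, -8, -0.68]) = [-8, -4.74, -3, -1, -0.68, 1, 4, 7]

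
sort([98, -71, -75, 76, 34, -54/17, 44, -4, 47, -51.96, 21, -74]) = [-75, -74, -71, -51.96, -4, -54/17, 21, 34, 44, 47, 76, 98]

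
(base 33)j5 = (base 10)632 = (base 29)ln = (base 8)1170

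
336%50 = 36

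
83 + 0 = 83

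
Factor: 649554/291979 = 2^1 * 3^1 * 73^1 * 1483^1 * 291979^(-1)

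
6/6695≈0.000896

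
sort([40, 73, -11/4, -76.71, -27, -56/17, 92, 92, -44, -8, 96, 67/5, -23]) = [-76.71, -44, -27, -23, -8, -56/17, -11/4, 67/5, 40, 73, 92, 92, 96]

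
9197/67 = 137 + 18/67 ≈ 137.27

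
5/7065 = 1/1413 ≈ 0.000708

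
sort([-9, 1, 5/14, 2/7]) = [-9, 2/7, 5/14, 1]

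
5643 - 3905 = 1738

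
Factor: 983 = 983^1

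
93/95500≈0.000974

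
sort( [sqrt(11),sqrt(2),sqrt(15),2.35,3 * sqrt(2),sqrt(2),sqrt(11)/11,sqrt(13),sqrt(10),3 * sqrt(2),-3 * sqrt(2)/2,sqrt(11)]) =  [-3 * sqrt(2)/2,sqrt(11)/11,sqrt(2),sqrt(2),2.35,sqrt(10),sqrt(11),sqrt(11),sqrt(13),sqrt(15),3 * sqrt(2),3 * sqrt(2)]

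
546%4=2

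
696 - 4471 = -3775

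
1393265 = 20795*67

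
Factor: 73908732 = 2^2*3^1*41^1*150221^1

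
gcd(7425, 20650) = 25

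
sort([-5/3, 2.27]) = [-5/3, 2.27]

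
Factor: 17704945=5^1 * 61^1 * 58049^1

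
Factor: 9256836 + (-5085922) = 2^1 * 11^1 * 43^1 * 4409^1 = 4170914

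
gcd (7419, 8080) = 1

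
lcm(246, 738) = 738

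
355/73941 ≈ 0.00480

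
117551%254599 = 117551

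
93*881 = 81933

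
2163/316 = 6 + 267/316 ≈ 6.84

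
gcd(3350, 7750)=50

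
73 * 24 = 1752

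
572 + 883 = 1455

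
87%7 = 3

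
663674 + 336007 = 999681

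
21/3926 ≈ 0.00535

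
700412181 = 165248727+535163454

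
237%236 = 1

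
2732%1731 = 1001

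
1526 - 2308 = -782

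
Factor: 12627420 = 2^2*3^1*5^1*13^1*16189^1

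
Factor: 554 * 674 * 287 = 2^2 * 7^1 * 41^1 * 277^1 * 337^1 = 107164652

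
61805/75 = 824 + 1/15 ≈ 824.07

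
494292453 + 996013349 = 1490305802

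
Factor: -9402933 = -1 * 3^1 * 139^1 * 22549^1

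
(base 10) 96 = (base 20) 4g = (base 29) 39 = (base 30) 36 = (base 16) 60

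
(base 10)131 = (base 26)51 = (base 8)203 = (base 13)a1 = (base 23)5g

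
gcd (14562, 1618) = 1618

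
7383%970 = 593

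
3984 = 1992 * 2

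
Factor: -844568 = -1*2^3*193^1*547^1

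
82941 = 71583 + 11358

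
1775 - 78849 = -77074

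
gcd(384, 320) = 64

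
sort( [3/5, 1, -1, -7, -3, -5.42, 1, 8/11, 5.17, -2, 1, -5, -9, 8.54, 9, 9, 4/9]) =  [-9, -7, -5.42, -5, -3, -2, -1, 4/9, 3/5, 8/11, 1, 1, 1, 5.17, 8.54, 9, 9]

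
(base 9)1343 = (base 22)21l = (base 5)13021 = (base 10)1011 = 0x3f3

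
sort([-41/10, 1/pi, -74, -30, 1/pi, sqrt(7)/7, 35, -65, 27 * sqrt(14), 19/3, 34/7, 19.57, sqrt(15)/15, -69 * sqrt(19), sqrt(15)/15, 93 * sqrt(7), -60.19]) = [-69 * sqrt(19), -74, -65, -60.19, -30, -41/10, sqrt(15)/15, sqrt(15)/15, 1/pi, 1/pi, sqrt(7)/7, 34/7, 19/3, 19.57, 35, 27 * sqrt(14), 93 * sqrt(7)]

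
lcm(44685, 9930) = 89370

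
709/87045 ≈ 0.00815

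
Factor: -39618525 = -1 * 3^1 * 5^2 * 528247^1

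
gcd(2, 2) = 2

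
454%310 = 144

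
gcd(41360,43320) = 40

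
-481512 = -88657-392855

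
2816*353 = 994048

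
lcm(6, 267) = 534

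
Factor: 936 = 2^3*3^2*13^1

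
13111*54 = 707994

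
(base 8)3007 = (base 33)1dp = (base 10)1543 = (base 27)234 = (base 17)55d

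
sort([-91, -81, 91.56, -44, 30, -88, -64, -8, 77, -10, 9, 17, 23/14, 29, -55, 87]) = [-91, -88, -81, -64, -55, -44, -10, -8, 23/14, 9, 17, 29, 30, 77, 87, 91.56]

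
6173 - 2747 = 3426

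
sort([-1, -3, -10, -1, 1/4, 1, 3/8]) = [-10, -3, -1, -1, 1/4, 3/8, 1]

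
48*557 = 26736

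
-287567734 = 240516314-528084048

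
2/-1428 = -1/714 ≈ -0.00140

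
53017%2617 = 677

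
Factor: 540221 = 11^1*67^1*733^1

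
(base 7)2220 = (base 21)1h0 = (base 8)1436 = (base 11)666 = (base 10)798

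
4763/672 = 7 + 59/672 ≈ 7.09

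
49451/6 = 8241+5/6≈8241.83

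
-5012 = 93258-98270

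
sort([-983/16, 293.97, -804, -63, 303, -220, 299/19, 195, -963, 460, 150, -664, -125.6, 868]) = [-963, -804, -664, -220, -125.6, -63, -983/16, 299/19, 150, 195, 293.97, 303, 460, 868]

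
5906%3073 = 2833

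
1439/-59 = -24 - 23/59 ≈ -24.39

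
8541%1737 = 1593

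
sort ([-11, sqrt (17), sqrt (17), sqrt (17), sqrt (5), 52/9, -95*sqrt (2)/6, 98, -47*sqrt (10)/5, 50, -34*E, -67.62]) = [-34*E, -67.62, -47*sqrt (10)/5, -95*sqrt (2)/6, -11, sqrt (5), sqrt (17), sqrt (17), sqrt (17), 52/9, 50, 98]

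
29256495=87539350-58282855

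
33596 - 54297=-20701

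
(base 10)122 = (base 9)145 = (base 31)3t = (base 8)172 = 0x7a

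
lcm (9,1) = 9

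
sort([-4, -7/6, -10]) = [-10, -4, -7/6]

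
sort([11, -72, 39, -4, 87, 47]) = [-72, -4, 11, 39, 47, 87]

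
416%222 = 194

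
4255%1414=13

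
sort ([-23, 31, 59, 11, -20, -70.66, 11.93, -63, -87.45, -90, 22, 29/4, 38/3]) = [-90, -87.45, -70.66, -63, -23, -20, 29/4, 11, 11.93, 38/3, 22, 31, 59]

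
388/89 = 4 + 32/89 ≈ 4.36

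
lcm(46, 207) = 414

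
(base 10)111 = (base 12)93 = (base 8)157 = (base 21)56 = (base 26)47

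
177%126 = 51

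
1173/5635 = 51/245 ≈ 0.208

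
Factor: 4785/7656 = 2^(-3)*5^1 = 5/8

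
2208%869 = 470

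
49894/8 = 6236+3/4 = 6236.75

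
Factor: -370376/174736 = -1*2^(-1)*163^(-1)*691^1 = -691/326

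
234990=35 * 6714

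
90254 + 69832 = 160086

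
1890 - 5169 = -3279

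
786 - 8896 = -8110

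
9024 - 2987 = 6037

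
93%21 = 9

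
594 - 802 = -208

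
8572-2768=5804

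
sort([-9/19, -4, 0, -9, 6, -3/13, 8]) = [-9, -4, -9/19, -3/13, 0, 6, 8]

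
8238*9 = 74142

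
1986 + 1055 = 3041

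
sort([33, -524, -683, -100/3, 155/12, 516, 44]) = [-683, -524, -100/3, 155/12, 33, 44, 516]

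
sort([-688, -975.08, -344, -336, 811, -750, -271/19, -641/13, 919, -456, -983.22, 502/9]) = [-983.22, -975.08, -750, -688, -456, -344, -336, -641/13, -271/19, 502/9, 811, 919]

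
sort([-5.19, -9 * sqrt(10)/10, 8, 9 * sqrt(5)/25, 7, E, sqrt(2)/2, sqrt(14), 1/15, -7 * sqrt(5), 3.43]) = [-7 * sqrt(5), -5.19, -9 * sqrt(10)/10, 1/15, sqrt(2)/2, 9 * sqrt(5)/25, E, 3.43, sqrt(14), 7, 8]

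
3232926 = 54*59869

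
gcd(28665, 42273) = 63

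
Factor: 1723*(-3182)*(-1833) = 2^1*3^1*13^1*37^1*43^1*47^1*1723^1 = 10049580138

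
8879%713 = 323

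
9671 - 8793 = 878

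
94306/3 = 31435 + 1/3 ≈ 31435.33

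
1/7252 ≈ 0.000138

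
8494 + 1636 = 10130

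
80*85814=6865120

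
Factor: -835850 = -1 * 2^1 * 5^2 * 73^1 * 229^1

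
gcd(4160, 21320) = 520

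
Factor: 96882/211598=3^1*67^1*439^(-1)=201/439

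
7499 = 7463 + 36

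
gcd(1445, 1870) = 85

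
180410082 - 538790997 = -358380915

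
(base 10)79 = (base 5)304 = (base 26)31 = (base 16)4f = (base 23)3a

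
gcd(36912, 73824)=36912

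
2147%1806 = 341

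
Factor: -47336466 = -1*2^1*3^1*17^2*27299^1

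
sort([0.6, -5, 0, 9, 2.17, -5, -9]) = [-9, -5, -5, 0, 0.6, 2.17, 9]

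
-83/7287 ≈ -0.0114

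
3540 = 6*590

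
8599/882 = 9 + 661/882 ≈ 9.75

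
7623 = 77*99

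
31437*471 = 14806827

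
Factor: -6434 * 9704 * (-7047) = 2^4 * 3^5 * 29^1 * 1213^1 * 3217^1 = 439983222192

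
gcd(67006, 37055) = 1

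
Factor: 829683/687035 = 3^4*5^(-1)*313^(-1)*439^(-1)*10243^1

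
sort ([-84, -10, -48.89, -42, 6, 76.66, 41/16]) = [-84, -48.89, -42, -10, 41/16, 6, 76.66]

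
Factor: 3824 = 2^4 * 239^1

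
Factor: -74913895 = -1 * 5^1 * 7^2 * 305771^1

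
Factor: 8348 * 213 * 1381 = 2^2 * 3^1 * 71^1 * 1381^1 * 2087^1 = 2455589244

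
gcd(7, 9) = 1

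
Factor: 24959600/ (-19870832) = -1 * 5^2 * 23^1 * 2713^1 * 1241927^ (-1) = -1559975/1241927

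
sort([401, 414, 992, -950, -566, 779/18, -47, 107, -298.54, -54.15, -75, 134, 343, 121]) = [-950, -566, -298.54, -75, -54.15, -47, 779/18, 107, 121, 134, 343, 401, 414, 992]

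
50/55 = 10/11 ≈ 0.909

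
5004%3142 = 1862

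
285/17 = 16 + 13/17 ≈ 16.76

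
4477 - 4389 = 88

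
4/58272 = 1/14568 ≈ 0.0000686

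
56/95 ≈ 0.589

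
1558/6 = 779/3 ≈ 259.67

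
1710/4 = 427 + 1/2 = 427.50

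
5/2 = 2 + 1/2 = 2.50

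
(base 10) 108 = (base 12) 90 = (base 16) 6c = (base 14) 7a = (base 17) 66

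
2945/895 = 589/179 ≈ 3.29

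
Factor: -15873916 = -1 * 2^2 * 83^1 * 137^1 * 349^1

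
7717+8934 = 16651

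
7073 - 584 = 6489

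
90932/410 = 45466/205 ≈ 221.79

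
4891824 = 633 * 7728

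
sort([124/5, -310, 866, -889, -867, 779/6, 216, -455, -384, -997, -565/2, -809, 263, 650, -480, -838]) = [-997, -889, -867, -838, -809, -480, -455, -384, -310, -565/2, 124/5, 779/6, 216, 263, 650, 866]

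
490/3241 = 70/463 ≈ 0.151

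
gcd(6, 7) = 1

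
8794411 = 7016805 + 1777606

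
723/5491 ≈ 0.132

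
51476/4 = 12869 = 12869.00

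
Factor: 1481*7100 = 2^2*5^2*71^1*1481^1 = 10515100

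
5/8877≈0.000563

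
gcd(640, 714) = 2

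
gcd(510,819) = 3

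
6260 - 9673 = -3413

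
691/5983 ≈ 0.115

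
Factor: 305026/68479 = 2^1*19^1*23^1*31^(-1)*47^(-2)*349^1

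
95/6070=19/1214 ≈ 0.0157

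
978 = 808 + 170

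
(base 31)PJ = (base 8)1432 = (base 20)1JE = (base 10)794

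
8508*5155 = 43858740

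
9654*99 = 955746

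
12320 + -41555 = -29235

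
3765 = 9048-5283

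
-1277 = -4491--3214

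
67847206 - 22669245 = 45177961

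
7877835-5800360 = 2077475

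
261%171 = 90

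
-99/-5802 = 33/1934 ≈ 0.0171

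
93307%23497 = 22816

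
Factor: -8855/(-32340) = 2^(-2) * 3^(-1) * 7^(-1) * 23^1 = 23/84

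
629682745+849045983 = 1478728728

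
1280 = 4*320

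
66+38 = 104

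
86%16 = 6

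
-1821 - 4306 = -6127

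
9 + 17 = 26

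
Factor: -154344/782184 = -1*13^(-1)*23^(-1)*59^1 = -59/299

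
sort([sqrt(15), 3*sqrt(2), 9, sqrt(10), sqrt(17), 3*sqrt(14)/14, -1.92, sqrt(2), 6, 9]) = [-1.92, 3*sqrt(14)/14, sqrt(2), sqrt(10), sqrt(15), sqrt(17), 3*sqrt(2), 6, 9, 9]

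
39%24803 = 39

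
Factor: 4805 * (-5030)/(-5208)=2^(-2) * 3^(-1) * 5^2 * 7^(-1) * 31^1 * 503^1=389825/84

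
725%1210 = 725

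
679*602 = 408758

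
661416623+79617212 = 741033835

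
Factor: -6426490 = -1*2^1*5^1*7^1*91807^1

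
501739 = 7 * 71677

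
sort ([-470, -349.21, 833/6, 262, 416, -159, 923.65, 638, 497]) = [-470, -349.21, -159, 833/6, 262, 416, 497, 638, 923.65]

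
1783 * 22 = 39226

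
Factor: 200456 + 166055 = 366511^1 = 366511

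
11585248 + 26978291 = 38563539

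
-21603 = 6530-28133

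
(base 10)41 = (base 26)1f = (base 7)56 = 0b101001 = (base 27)1e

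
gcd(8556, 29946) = 4278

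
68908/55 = 1252 + 48/55 ≈ 1252.87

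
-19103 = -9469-9634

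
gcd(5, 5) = 5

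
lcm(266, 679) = 25802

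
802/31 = 25 + 27/31 ≈ 25.87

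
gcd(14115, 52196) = 1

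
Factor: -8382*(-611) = 2^1*3^1*11^1*13^1*47^1*127^1 = 5121402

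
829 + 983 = 1812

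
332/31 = 10+22/31≈10.71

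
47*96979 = 4558013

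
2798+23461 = 26259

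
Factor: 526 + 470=2^2 * 3^1 * 83^1=996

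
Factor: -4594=-1*2^1*2297^1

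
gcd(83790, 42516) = 18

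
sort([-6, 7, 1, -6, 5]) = [-6, -6, 1, 5, 7]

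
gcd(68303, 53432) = 1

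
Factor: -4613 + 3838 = -1 * 5^2 * 31^1 = -775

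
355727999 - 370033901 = -14305902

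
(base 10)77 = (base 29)2j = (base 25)32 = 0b1001101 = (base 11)70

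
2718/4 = 1359/2 = 679.50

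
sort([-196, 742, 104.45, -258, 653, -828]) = [-828, -258, -196, 104.45, 653, 742]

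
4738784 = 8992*527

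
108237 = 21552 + 86685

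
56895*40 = 2275800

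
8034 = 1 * 8034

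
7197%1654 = 581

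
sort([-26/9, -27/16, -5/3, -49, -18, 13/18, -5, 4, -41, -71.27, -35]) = [-71.27, -49, -41, -35, -18, -5, -26/9, -27/16, -5/3, 13/18, 4]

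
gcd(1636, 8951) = 1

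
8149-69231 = -61082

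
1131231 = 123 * 9197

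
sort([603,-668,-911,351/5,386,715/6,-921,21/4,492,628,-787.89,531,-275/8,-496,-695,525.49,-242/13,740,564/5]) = [-921,-911,-787.89,-695,-668,-496,-275/8,-242/13,21/4,351/5,564/5,715/6,386,492,525.49,531,603,628,740]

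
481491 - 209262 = 272229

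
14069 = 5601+8468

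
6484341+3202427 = 9686768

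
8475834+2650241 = 11126075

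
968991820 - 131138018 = 837853802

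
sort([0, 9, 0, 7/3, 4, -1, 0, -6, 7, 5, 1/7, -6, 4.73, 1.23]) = [-6, -6, -1, 0, 0, 0, 1/7, 1.23, 7/3, 4, 4.73, 5, 7, 9]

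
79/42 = 1 + 37/42 ≈ 1.88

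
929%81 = 38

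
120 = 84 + 36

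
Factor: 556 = 2^2 * 139^1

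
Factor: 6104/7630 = 2^2 * 5^(-1) = 4/5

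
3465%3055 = 410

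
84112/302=42056/151 ≈ 278.52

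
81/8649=9/961 ≈ 0.00937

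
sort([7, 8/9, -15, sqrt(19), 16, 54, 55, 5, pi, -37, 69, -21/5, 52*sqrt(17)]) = [-37, -15, -21/5, 8/9, pi, sqrt(19), 5, 7, 16, 54, 55, 69, 52*sqrt(17)]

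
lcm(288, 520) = 18720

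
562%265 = 32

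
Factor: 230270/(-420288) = -1*2^(-5)*3^(-1)*5^1*11^(-1)*199^(-1)*23027^1 = -115135/210144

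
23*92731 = 2132813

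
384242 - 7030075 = -6645833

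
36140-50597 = -14457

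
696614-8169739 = -7473125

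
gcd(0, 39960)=39960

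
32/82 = 16/41 ≈ 0.390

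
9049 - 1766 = 7283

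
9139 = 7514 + 1625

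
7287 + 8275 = 15562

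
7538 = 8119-581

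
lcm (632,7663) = 61304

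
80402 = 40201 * 2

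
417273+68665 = 485938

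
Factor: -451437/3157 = -1*3^1*7^1*11^(-1)*37^1*41^(-1)*83^1 = -64491/451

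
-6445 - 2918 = -9363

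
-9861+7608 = -2253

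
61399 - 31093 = 30306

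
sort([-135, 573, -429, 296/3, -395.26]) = [-429, -395.26, -135, 296/3, 573]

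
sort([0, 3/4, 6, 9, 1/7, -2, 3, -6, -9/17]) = [-6, -2, -9/17, 0, 1/7, 3/4, 3, 6, 9]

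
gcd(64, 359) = 1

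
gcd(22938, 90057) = 3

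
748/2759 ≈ 0.271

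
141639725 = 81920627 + 59719098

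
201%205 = 201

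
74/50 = 37/25 = 1.48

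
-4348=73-4421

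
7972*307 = 2447404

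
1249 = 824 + 425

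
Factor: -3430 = -1 * 2^1 * 5^1 * 7^3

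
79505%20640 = 17585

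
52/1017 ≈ 0.0511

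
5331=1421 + 3910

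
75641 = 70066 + 5575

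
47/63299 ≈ 0.000743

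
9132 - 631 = 8501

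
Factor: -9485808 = -1*2^4*3^1*197621^1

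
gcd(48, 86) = 2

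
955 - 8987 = -8032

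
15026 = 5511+9515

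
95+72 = 167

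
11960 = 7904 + 4056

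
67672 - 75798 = -8126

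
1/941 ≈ 0.00106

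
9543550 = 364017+9179533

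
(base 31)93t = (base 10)8771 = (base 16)2243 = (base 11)6654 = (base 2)10001001000011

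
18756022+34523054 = 53279076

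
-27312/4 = -6828 = -6828.00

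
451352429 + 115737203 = 567089632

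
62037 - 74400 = -12363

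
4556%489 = 155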